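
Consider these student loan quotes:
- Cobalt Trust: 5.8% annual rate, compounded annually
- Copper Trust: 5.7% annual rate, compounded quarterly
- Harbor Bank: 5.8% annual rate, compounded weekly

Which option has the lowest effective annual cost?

Cobalt Trust: compounded annually, EAR = 5.800%
Copper Trust: (1 + 0.057/4)^4 − 1 = 5.823%
Harbor Bank: (1 + 0.058/52)^52 − 1 = 5.968%
The lowest effective annual rate is Cobalt Trust at 5.800%.

Cobalt Trust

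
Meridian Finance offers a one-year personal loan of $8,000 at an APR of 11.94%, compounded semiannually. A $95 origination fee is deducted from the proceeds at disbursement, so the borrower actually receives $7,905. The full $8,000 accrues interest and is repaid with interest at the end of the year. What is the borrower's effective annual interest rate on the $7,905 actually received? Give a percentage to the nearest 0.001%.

Amount owed after one year: 8,000 × (1 + 0.1194/2)^2 = 8,000 × 1.122964 = $8,983.71.
Effective rate on net proceeds: 8,983.71 / 7,905 − 1 = 0.136460 = 13.646%.

13.646%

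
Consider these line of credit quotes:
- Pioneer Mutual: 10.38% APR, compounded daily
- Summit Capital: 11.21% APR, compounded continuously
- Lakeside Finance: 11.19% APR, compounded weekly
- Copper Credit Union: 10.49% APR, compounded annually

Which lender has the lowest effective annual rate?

Pioneer Mutual: (1 + 0.1038/365)^365 − 1 = 10.936%
Summit Capital: e^0.1121 − 1 = 11.862%
Lakeside Finance: (1 + 0.1119/52)^52 − 1 = 11.827%
Copper Credit Union: compounded annually, EAR = 10.490%
The lowest effective annual rate is Copper Credit Union at 10.490%.

Copper Credit Union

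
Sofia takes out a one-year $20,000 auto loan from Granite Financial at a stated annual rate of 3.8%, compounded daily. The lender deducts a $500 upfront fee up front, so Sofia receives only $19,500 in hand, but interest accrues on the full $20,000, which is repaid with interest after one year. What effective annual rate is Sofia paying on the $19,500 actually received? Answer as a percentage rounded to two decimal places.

6.54%

Amount owed after one year: 20,000 × (1 + 0.038/365)^365 = 20,000 × 1.038729 = $20,774.58.
Effective rate on net proceeds: 20,774.58 / 19,500 − 1 = 0.065363 = 6.54%.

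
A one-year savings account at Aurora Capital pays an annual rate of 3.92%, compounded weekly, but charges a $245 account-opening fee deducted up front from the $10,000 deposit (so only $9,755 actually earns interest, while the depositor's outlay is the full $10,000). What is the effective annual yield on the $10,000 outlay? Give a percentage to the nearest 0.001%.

Value after one year: 9,755 × (1 + 0.0392/52)^52 = 9,755 × 1.039963 = $10,144.84.
Effective yield on the $10,000 outlay: 10,144.84 / 10,000 − 1 = 0.014484 = 1.448%.

1.448%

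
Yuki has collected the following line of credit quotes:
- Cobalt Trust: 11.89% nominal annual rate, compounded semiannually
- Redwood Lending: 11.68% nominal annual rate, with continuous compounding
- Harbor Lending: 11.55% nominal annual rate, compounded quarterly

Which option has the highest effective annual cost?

Cobalt Trust: (1 + 0.1189/2)^2 − 1 = 12.243%
Redwood Lending: e^0.1168 − 1 = 12.389%
Harbor Lending: (1 + 0.1155/4)^4 − 1 = 12.060%
The highest effective annual rate is Redwood Lending at 12.389%.

Redwood Lending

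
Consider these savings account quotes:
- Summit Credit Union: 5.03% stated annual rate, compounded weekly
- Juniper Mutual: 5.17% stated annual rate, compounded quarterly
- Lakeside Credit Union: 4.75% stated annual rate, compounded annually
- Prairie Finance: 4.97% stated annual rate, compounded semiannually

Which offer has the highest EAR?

Summit Credit Union: (1 + 0.0503/52)^52 − 1 = 5.156%
Juniper Mutual: (1 + 0.0517/4)^4 − 1 = 5.271%
Lakeside Credit Union: compounded annually, EAR = 4.750%
Prairie Finance: (1 + 0.0497/2)^2 − 1 = 5.032%
The highest effective annual rate is Juniper Mutual at 5.271%.

Juniper Mutual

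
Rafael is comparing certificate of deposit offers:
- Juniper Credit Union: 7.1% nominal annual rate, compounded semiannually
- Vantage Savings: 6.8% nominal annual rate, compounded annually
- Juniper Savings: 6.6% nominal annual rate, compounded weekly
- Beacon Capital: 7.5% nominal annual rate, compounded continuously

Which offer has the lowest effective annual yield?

Juniper Credit Union: (1 + 0.071/2)^2 − 1 = 7.226%
Vantage Savings: compounded annually, EAR = 6.800%
Juniper Savings: (1 + 0.066/52)^52 − 1 = 6.818%
Beacon Capital: e^0.075 − 1 = 7.788%
The lowest effective annual rate is Vantage Savings at 6.800%.

Vantage Savings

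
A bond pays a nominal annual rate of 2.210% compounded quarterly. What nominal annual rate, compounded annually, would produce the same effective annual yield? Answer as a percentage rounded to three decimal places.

2.228%

EAR = (1 + 0.02210/4)^4 − 1 = 0.022284.
Compounded annually, the equivalent nominal rate is the EAR itself: 2.228%.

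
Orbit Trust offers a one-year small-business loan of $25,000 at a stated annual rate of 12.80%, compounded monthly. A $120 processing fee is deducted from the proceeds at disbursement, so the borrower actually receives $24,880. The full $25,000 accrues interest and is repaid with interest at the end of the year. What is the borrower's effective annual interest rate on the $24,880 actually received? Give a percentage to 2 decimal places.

Amount owed after one year: 25,000 × (1 + 0.1280/12)^12 = 25,000 × 1.135783 = $28,394.57.
Effective rate on net proceeds: 28,394.57 / 24,880 − 1 = 0.141261 = 14.13%.

14.13%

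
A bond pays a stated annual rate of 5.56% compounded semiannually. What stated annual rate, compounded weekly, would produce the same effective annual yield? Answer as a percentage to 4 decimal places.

EAR = (1 + 0.0556/2)^2 − 1 = 0.056373.
Solve (1 + r/52)^52 = 1.056373: r/52 = 1.056373^(1/52) − 1 = 0.001055, so r = 0.054870 = 5.4870%.

5.4870%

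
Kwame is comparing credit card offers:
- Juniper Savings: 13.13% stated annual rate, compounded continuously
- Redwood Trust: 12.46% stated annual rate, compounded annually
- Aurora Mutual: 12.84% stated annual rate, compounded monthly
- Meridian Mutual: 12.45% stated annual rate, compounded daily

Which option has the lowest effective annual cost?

Redwood Trust

Juniper Savings: e^0.1313 − 1 = 14.031%
Redwood Trust: compounded annually, EAR = 12.460%
Aurora Mutual: (1 + 0.1284/12)^12 − 1 = 13.623%
Meridian Mutual: (1 + 0.1245/365)^365 − 1 = 13.256%
The lowest effective annual rate is Redwood Trust at 12.460%.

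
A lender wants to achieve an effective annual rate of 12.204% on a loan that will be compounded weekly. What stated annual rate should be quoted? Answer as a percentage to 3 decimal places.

(1 + r/52)^52 − 1 = 0.12204, so 1 + r/52 = 1.12204^(1/52).
r/52 = 0.002217, so r = 0.115276 = 11.528%.

11.528%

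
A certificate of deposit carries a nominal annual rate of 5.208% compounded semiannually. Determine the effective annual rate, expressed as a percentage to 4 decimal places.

5.2758%

EAR = (1 + 0.05208/2)^2 − 1.
= 1.052758 − 1 = 5.2758%.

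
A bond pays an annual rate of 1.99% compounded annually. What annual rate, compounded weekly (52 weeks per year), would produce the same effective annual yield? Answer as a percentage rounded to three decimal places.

Compounded annually, EAR = nominal = 0.019900.
Solve (1 + r/52)^52 = 1.019900: r/52 = 1.019900^(1/52) − 1 = 0.000379, so r = 0.019708 = 1.971%.

1.971%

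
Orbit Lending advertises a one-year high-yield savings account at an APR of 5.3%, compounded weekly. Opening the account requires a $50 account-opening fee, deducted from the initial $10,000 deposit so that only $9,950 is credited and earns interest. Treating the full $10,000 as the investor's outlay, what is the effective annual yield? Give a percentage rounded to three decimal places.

Value after one year: 9,950 × (1 + 0.053/52)^52 = 9,950 × 1.054401 = $10,491.29.
Effective yield on the $10,000 outlay: 10,491.29 / 10,000 − 1 = 0.049129 = 4.913%.

4.913%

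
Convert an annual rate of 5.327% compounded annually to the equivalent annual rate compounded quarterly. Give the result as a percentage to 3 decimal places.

5.224%

Compounded annually, EAR = nominal = 0.053270.
Solve (1 + r/4)^4 = 1.053270: r/4 = 1.053270^(1/4) − 1 = 0.013059, so r = 0.052238 = 5.224%.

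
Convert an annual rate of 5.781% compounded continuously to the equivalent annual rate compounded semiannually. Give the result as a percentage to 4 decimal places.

EAR under continuous compounding: e^0.05781 − 1 = 0.059514.
Solve (1 + r/2)^2 = 1.059514: r/2 = 1.059514^(1/2) − 1 = 0.029327, so r = 0.058654 = 5.8654%.

5.8654%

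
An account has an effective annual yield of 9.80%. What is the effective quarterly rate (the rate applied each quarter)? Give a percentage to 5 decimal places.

2.36479%

The per-quarter rate i satisfies (1 + i)^4 = 1 + 0.0980.
i = 1.0980^(1/4) − 1 = 0.0236479 = 2.36479%.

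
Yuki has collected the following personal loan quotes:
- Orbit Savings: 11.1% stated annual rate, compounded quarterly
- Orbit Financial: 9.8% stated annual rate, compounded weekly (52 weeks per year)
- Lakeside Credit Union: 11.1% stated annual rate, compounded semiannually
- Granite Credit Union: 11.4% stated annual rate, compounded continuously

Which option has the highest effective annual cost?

Orbit Savings: (1 + 0.111/4)^4 − 1 = 11.571%
Orbit Financial: (1 + 0.098/52)^52 − 1 = 10.286%
Lakeside Credit Union: (1 + 0.111/2)^2 − 1 = 11.408%
Granite Credit Union: e^0.114 − 1 = 12.075%
The highest effective annual rate is Granite Credit Union at 12.075%.

Granite Credit Union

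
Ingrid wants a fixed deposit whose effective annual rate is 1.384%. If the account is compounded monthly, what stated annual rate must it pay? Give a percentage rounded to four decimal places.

1.3753%

(1 + r/12)^12 − 1 = 0.01384, so 1 + r/12 = 1.01384^(1/12).
r/12 = 0.001146, so r = 0.013753 = 1.3753%.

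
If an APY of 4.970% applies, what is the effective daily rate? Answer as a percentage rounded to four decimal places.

0.0133%

The per-day rate i satisfies (1 + i)^365 = 1 + 0.04970.
i = 1.04970^(1/365) − 1 = 0.0001329 = 0.0133%.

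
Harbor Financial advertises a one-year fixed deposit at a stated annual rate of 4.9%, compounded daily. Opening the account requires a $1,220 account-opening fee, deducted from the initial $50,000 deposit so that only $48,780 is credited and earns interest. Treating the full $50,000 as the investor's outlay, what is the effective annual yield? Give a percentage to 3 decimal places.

2.459%

Value after one year: 48,780 × (1 + 0.049/365)^365 = 48,780 × 1.050217 = $51,229.58.
Effective yield on the $50,000 outlay: 51,229.58 / 50,000 − 1 = 0.024592 = 2.459%.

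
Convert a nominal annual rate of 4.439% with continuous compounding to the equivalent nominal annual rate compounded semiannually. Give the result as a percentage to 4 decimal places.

EAR under continuous compounding: e^0.04439 − 1 = 0.045390.
Solve (1 + r/2)^2 = 1.045390: r/2 = 1.045390^(1/2) − 1 = 0.022443, so r = 0.044886 = 4.4886%.

4.4886%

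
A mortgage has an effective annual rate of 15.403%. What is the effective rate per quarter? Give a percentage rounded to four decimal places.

The per-quarter rate i satisfies (1 + i)^4 = 1 + 0.15403.
i = 1.15403^(1/4) − 1 = 0.0364641 = 3.6464%.

3.6464%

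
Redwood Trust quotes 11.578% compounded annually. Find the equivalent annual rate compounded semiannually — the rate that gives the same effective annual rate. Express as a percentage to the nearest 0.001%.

11.261%

Compounded annually, EAR = nominal = 0.115780.
Solve (1 + r/2)^2 = 1.115780: r/2 = 1.115780^(1/2) − 1 = 0.056305, so r = 0.112610 = 11.261%.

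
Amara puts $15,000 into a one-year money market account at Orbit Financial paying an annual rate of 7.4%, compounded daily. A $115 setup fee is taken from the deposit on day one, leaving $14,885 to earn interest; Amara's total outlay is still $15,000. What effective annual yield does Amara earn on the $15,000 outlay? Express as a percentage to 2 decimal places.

Value after one year: 14,885 × (1 + 0.074/365)^365 = 14,885 × 1.076799 = $16,028.15.
Effective yield on the $15,000 outlay: 16,028.15 / 15,000 − 1 = 0.068543 = 6.85%.

6.85%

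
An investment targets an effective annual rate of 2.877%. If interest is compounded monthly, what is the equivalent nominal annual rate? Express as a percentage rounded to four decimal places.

(1 + r/12)^12 − 1 = 0.02877, so 1 + r/12 = 1.02877^(1/12).
r/12 = 0.002366, so r = 0.028397 = 2.8397%.

2.8397%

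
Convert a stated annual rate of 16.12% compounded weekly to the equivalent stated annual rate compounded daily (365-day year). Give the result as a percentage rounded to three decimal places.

16.099%

EAR = (1 + 0.1612/52)^52 − 1 = 0.174627.
Solve (1 + r/365)^365 = 1.174627: r/365 = 1.174627^(1/365) − 1 = 0.000441, so r = 0.160986 = 16.099%.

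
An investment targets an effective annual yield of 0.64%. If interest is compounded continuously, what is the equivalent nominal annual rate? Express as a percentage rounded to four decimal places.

0.6380%

Continuous: nominal r satisfies e^r − 1 = 0.0064.
r = ln(1 + 0.0064) = ln(1.0064) = 0.006380 = 0.6380%.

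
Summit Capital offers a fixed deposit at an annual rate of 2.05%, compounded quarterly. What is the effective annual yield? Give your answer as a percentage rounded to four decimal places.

2.0658%

EAR = (1 + 0.0205/4)^4 − 1.
= (1 + 0.005125)^4 − 1 = 1.020658 − 1 = 2.0658%.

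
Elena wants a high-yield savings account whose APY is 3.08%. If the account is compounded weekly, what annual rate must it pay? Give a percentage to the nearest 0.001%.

(1 + r/52)^52 − 1 = 0.0308, so 1 + r/52 = 1.0308^(1/52).
r/52 = 0.000584, so r = 0.030344 = 3.034%.

3.034%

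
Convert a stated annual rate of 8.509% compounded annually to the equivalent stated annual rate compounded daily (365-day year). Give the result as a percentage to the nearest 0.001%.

8.167%

Compounded annually, EAR = nominal = 0.085090.
Solve (1 + r/365)^365 = 1.085090: r/365 = 1.085090^(1/365) − 1 = 0.000224, so r = 0.081672 = 8.167%.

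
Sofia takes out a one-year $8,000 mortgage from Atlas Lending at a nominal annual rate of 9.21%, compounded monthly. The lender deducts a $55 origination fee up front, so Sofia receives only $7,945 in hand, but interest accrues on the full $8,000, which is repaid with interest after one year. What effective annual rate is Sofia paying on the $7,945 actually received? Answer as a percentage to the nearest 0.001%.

10.368%

Amount owed after one year: 8,000 × (1 + 0.0921/12)^12 = 8,000 × 1.096089 = $8,768.71.
Effective rate on net proceeds: 8,768.71 / 7,945 − 1 = 0.103677 = 10.368%.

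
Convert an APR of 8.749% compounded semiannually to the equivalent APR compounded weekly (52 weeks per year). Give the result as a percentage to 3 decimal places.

EAR = (1 + 0.08749/2)^2 − 1 = 0.089404.
Solve (1 + r/52)^52 = 1.089404: r/52 = 1.089404^(1/52) − 1 = 0.001648, so r = 0.085701 = 8.570%.

8.570%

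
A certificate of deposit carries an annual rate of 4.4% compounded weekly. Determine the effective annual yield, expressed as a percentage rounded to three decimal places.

EAR = (1 + 0.044/52)^52 − 1.
= 1.044963 − 1 = 4.496%.

4.496%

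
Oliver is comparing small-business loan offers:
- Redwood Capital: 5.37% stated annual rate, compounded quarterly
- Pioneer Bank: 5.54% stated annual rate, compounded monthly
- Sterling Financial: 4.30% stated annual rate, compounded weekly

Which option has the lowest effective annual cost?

Sterling Financial

Redwood Capital: (1 + 0.0537/4)^4 − 1 = 5.479%
Pioneer Bank: (1 + 0.0554/12)^12 − 1 = 5.683%
Sterling Financial: (1 + 0.0430/52)^52 − 1 = 4.392%
The lowest effective annual rate is Sterling Financial at 4.392%.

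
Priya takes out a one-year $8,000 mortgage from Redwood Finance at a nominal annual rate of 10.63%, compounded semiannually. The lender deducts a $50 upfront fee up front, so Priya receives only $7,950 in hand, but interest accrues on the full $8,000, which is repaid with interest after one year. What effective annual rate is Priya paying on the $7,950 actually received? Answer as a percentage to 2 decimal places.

11.61%

Amount owed after one year: 8,000 × (1 + 0.1063/2)^2 = 8,000 × 1.109125 = $8,873.00.
Effective rate on net proceeds: 8,873.00 / 7,950 − 1 = 0.116101 = 11.61%.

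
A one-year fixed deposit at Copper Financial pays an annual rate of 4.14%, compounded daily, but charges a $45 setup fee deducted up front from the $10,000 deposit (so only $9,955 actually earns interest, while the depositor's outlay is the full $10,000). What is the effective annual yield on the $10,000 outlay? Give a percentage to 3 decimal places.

Value after one year: 9,955 × (1 + 0.0414/365)^365 = 9,955 × 1.042266 = $10,375.76.
Effective yield on the $10,000 outlay: 10,375.76 / 10,000 − 1 = 0.037576 = 3.758%.

3.758%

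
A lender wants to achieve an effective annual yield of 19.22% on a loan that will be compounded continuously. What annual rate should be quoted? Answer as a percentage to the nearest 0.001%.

Continuous: nominal r satisfies e^r − 1 = 0.1922.
r = ln(1 + 0.1922) = ln(1.1922) = 0.175800 = 17.580%.

17.580%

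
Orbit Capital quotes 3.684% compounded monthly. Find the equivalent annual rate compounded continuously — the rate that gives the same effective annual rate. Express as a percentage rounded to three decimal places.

EAR = (1 + 0.03684/12)^12 − 1 = 0.037468.
Equivalent continuous rate: r = ln(1 + 0.037468) = 0.036784 = 3.678%.

3.678%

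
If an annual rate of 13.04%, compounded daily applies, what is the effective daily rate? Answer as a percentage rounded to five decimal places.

0.03573%

With a nominal annual rate compounded daily, the periodic rate is the nominal rate divided by 365.
i = 0.1304 / 365 = 0.0003573 = 0.03573%.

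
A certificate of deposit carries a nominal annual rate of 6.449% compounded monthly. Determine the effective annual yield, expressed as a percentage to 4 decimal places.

EAR = (1 + 0.06449/12)^12 − 1.
= 1.066431 − 1 = 6.6431%.

6.6431%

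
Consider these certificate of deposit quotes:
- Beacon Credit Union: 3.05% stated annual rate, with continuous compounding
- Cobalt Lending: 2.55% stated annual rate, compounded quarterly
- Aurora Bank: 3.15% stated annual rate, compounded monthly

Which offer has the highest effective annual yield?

Beacon Credit Union: e^0.0305 − 1 = 3.097%
Cobalt Lending: (1 + 0.0255/4)^4 − 1 = 2.574%
Aurora Bank: (1 + 0.0315/12)^12 − 1 = 3.196%
The highest effective annual rate is Aurora Bank at 3.196%.

Aurora Bank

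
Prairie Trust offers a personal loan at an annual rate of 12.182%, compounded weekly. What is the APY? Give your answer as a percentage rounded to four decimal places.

12.9390%

EAR = (1 + 0.12182/52)^52 − 1.
= 1.129390 − 1 = 12.9390%.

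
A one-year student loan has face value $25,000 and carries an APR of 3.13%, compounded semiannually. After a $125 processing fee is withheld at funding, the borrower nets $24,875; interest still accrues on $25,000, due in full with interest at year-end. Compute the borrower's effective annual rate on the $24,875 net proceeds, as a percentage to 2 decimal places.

Amount owed after one year: 25,000 × (1 + 0.0313/2)^2 = 25,000 × 1.031545 = $25,788.62.
Effective rate on net proceeds: 25,788.62 / 24,875 − 1 = 0.036729 = 3.67%.

3.67%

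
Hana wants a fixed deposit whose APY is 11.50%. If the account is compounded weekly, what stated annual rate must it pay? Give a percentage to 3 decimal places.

10.897%

(1 + r/52)^52 − 1 = 0.1150, so 1 + r/52 = 1.1150^(1/52).
r/52 = 0.002096, so r = 0.108968 = 10.897%.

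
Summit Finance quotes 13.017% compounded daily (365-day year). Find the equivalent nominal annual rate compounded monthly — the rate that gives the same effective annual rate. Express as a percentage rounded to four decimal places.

EAR = (1 + 0.13017/365)^365 − 1 = 0.138996.
Solve (1 + r/12)^12 = 1.138996: r/12 = 1.138996^(1/12) − 1 = 0.010905, so r = 0.130855 = 13.0855%.

13.0855%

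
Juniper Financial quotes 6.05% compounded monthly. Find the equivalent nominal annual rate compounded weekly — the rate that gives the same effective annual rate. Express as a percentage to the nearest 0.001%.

6.038%

EAR = (1 + 0.0605/12)^12 − 1 = 0.062206.
Solve (1 + r/52)^52 = 1.062206: r/52 = 1.062206^(1/52) − 1 = 0.001161, so r = 0.060383 = 6.038%.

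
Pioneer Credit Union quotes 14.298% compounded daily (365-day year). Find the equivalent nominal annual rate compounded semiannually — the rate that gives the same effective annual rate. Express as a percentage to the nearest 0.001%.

14.818%

EAR = (1 + 0.14298/365)^365 − 1 = 0.153674.
Solve (1 + r/2)^2 = 1.153674: r/2 = 1.153674^(1/2) − 1 = 0.074092, so r = 0.148185 = 14.818%.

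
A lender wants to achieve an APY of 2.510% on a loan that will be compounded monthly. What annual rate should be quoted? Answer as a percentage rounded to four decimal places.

(1 + r/12)^12 − 1 = 0.02510, so 1 + r/12 = 1.02510^(1/12).
r/12 = 0.002068, so r = 0.024816 = 2.4816%.

2.4816%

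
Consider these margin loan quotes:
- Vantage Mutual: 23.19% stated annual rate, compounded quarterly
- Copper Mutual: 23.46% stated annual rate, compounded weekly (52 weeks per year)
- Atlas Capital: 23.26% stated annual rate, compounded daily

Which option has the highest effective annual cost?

Vantage Mutual: (1 + 0.2319/4)^4 − 1 = 25.286%
Copper Mutual: (1 + 0.2346/52)^52 − 1 = 26.374%
Atlas Capital: (1 + 0.2326/365)^365 − 1 = 26.178%
The highest effective annual rate is Copper Mutual at 26.374%.

Copper Mutual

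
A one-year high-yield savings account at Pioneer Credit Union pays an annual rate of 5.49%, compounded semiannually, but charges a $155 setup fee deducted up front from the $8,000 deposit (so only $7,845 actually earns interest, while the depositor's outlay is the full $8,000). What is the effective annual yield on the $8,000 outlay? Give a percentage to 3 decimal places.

3.520%

Value after one year: 7,845 × (1 + 0.0549/2)^2 = 7,845 × 1.055654 = $8,281.60.
Effective yield on the $8,000 outlay: 8,281.60 / 8,000 − 1 = 0.035200 = 3.520%.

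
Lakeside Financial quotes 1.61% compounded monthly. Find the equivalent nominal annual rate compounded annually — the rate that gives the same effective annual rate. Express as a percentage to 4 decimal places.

1.6219%

EAR = (1 + 0.0161/12)^12 − 1 = 0.016219.
Compounded annually, the equivalent nominal rate is the EAR itself: 1.6219%.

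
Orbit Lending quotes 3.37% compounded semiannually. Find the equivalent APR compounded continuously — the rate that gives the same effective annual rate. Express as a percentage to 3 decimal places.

EAR = (1 + 0.0337/2)^2 − 1 = 0.033984.
Equivalent continuous rate: r = ln(1 + 0.033984) = 0.033419 = 3.342%.

3.342%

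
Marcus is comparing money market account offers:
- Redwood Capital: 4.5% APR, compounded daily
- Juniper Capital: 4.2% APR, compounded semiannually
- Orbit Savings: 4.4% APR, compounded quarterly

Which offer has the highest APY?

Redwood Capital: (1 + 0.045/365)^365 − 1 = 4.602%
Juniper Capital: (1 + 0.042/2)^2 − 1 = 4.244%
Orbit Savings: (1 + 0.044/4)^4 − 1 = 4.473%
The highest effective annual rate is Redwood Capital at 4.602%.

Redwood Capital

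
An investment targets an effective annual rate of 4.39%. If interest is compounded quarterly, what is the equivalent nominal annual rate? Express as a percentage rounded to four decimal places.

(1 + r/4)^4 − 1 = 0.0439, so 1 + r/4 = 1.0439^(1/4).
r/4 = 0.010799, so r = 0.043195 = 4.3195%.

4.3195%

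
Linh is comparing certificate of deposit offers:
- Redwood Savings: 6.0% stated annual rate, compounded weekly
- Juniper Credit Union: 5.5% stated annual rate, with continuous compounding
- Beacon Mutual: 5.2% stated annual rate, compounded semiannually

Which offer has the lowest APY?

Beacon Mutual

Redwood Savings: (1 + 0.060/52)^52 − 1 = 6.180%
Juniper Credit Union: e^0.055 − 1 = 5.654%
Beacon Mutual: (1 + 0.052/2)^2 − 1 = 5.268%
The lowest effective annual rate is Beacon Mutual at 5.268%.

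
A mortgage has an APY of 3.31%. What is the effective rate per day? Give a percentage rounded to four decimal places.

The per-day rate i satisfies (1 + i)^365 = 1 + 0.0331.
i = 1.0331^(1/365) − 1 = 0.0000892 = 0.0089%.

0.0089%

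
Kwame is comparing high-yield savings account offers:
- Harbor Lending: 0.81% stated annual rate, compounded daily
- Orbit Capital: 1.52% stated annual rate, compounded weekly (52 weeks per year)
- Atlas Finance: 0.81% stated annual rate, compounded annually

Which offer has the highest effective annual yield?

Orbit Capital

Harbor Lending: (1 + 0.0081/365)^365 − 1 = 0.813%
Orbit Capital: (1 + 0.0152/52)^52 − 1 = 1.531%
Atlas Finance: compounded annually, EAR = 0.810%
The highest effective annual rate is Orbit Capital at 1.531%.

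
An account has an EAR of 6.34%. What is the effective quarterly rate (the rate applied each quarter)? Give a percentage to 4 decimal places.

1.5487%

The per-quarter rate i satisfies (1 + i)^4 = 1 + 0.0634.
i = 1.0634^(1/4) − 1 = 0.0154865 = 1.5487%.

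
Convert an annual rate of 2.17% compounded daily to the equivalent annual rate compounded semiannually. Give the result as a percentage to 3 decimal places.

2.182%

EAR = (1 + 0.0217/365)^365 − 1 = 0.021936.
Solve (1 + r/2)^2 = 1.021936: r/2 = 1.021936^(1/2) − 1 = 0.010909, so r = 0.021817 = 2.182%.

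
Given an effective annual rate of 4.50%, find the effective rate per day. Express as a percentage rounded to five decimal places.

The per-day rate i satisfies (1 + i)^365 = 1 + 0.0450.
i = 1.0450^(1/365) − 1 = 0.0001206 = 0.01206%.

0.01206%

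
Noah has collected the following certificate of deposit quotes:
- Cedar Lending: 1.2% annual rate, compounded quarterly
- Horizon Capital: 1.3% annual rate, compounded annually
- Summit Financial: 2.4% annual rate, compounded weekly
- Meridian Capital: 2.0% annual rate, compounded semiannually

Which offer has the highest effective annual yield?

Cedar Lending: (1 + 0.012/4)^4 − 1 = 1.205%
Horizon Capital: compounded annually, EAR = 1.300%
Summit Financial: (1 + 0.024/52)^52 − 1 = 2.428%
Meridian Capital: (1 + 0.020/2)^2 − 1 = 2.010%
The highest effective annual rate is Summit Financial at 2.428%.

Summit Financial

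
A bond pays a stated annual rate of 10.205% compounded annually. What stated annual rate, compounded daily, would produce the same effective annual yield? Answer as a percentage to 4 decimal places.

9.7185%

Compounded annually, EAR = nominal = 0.102050.
Solve (1 + r/365)^365 = 1.102050: r/365 = 1.102050^(1/365) − 1 = 0.000266, so r = 0.097185 = 9.7185%.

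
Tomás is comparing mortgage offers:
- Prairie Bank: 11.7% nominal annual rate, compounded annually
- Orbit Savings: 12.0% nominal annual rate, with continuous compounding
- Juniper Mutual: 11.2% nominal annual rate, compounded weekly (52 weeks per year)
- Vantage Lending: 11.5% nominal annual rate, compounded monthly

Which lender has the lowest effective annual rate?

Prairie Bank

Prairie Bank: compounded annually, EAR = 11.700%
Orbit Savings: e^0.120 − 1 = 12.750%
Juniper Mutual: (1 + 0.112/52)^52 − 1 = 11.838%
Vantage Lending: (1 + 0.115/12)^12 − 1 = 12.126%
The lowest effective annual rate is Prairie Bank at 11.700%.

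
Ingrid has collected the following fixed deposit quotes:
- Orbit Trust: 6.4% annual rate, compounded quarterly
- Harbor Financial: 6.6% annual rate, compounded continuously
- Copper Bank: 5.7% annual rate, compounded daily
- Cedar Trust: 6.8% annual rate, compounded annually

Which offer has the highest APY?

Orbit Trust: (1 + 0.064/4)^4 − 1 = 6.555%
Harbor Financial: e^0.066 − 1 = 6.823%
Copper Bank: (1 + 0.057/365)^365 − 1 = 5.865%
Cedar Trust: compounded annually, EAR = 6.800%
The highest effective annual rate is Harbor Financial at 6.823%.

Harbor Financial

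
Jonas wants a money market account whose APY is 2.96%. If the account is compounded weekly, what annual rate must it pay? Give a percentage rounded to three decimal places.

(1 + r/52)^52 − 1 = 0.0296, so 1 + r/52 = 1.0296^(1/52).
r/52 = 0.000561, so r = 0.029179 = 2.918%.

2.918%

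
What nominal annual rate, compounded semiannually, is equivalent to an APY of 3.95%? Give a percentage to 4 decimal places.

3.9117%

(1 + r/2)^2 − 1 = 0.0395, so 1 + r/2 = 1.0395^(1/2).
r/2 = 0.019559, so r = 0.039117 = 3.9117%.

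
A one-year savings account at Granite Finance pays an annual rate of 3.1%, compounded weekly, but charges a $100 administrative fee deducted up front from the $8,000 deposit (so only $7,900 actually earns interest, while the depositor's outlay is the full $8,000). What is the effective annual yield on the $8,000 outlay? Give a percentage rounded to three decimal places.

1.858%

Value after one year: 7,900 × (1 + 0.031/52)^52 = 7,900 × 1.031476 = $8,148.66.
Effective yield on the $8,000 outlay: 8,148.66 / 8,000 − 1 = 0.018583 = 1.858%.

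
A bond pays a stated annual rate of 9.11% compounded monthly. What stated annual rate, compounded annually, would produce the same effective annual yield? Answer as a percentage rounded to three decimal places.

9.500%

EAR = (1 + 0.0911/12)^12 − 1 = 0.095002.
Compounded annually, the equivalent nominal rate is the EAR itself: 9.500%.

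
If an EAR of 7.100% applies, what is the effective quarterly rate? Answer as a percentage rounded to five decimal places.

1.72961%

The per-quarter rate i satisfies (1 + i)^4 = 1 + 0.07100.
i = 1.07100^(1/4) − 1 = 0.0172961 = 1.72961%.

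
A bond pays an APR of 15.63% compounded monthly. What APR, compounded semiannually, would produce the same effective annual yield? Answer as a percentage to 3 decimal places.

16.148%

EAR = (1 + 0.1563/12)^12 − 1 = 0.167998.
Solve (1 + r/2)^2 = 1.167998: r/2 = 1.167998^(1/2) − 1 = 0.080739, so r = 0.161479 = 16.148%.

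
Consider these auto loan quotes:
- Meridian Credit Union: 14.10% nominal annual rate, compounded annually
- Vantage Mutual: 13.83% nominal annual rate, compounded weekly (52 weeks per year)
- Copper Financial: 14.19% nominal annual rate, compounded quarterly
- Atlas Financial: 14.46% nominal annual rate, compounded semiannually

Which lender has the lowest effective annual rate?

Meridian Credit Union

Meridian Credit Union: compounded annually, EAR = 14.100%
Vantage Mutual: (1 + 0.1383/52)^52 − 1 = 14.811%
Copper Financial: (1 + 0.1419/4)^4 − 1 = 14.963%
Atlas Financial: (1 + 0.1446/2)^2 − 1 = 14.983%
The lowest effective annual rate is Meridian Credit Union at 14.100%.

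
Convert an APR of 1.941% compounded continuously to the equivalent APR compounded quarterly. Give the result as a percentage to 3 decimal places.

EAR under continuous compounding: e^0.01941 − 1 = 0.019600.
Solve (1 + r/4)^4 = 1.019600: r/4 = 1.019600^(1/4) − 1 = 0.004864, so r = 0.019457 = 1.946%.

1.946%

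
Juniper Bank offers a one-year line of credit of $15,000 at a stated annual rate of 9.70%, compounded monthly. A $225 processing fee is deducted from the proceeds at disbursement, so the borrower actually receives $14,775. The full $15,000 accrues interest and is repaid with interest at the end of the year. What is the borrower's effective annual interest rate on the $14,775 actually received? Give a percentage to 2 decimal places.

11.82%

Amount owed after one year: 15,000 × (1 + 0.0970/12)^12 = 15,000 × 1.101431 = $16,521.46.
Effective rate on net proceeds: 16,521.46 / 14,775 − 1 = 0.118204 = 11.82%.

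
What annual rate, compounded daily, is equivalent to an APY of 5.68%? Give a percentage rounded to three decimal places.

(1 + r/365)^365 − 1 = 0.0568, so 1 + r/365 = 1.0568^(1/365).
r/365 = 0.000151, so r = 0.055250 = 5.525%.

5.525%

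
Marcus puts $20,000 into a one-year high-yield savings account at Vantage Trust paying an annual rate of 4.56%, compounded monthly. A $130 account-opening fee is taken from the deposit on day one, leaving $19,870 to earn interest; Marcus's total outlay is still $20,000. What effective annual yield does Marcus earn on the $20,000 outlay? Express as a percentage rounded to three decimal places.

3.976%

Value after one year: 19,870 × (1 + 0.0456/12)^12 = 19,870 × 1.046565 = $20,795.25.
Effective yield on the $20,000 outlay: 20,795.25 / 20,000 − 1 = 0.039763 = 3.976%.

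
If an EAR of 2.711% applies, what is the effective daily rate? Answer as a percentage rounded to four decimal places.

0.0073%

The per-day rate i satisfies (1 + i)^365 = 1 + 0.02711.
i = 1.02711^(1/365) − 1 = 0.0000733 = 0.0073%.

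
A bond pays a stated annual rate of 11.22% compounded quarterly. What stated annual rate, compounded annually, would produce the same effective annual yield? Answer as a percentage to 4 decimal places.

11.7010%

EAR = (1 + 0.1122/4)^4 − 1 = 0.117010.
Compounded annually, the equivalent nominal rate is the EAR itself: 11.7010%.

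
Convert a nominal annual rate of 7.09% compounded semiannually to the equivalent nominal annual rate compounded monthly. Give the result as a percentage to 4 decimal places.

6.9875%

EAR = (1 + 0.0709/2)^2 − 1 = 0.072157.
Solve (1 + r/12)^12 = 1.072157: r/12 = 1.072157^(1/12) − 1 = 0.005823, so r = 0.069875 = 6.9875%.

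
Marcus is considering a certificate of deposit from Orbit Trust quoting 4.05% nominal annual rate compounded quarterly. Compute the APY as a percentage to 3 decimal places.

4.112%

EAR = (1 + 0.0405/4)^4 − 1.
= 1.041119 − 1 = 4.112%.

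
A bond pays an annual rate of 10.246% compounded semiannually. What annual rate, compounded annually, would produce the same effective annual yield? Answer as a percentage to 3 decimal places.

EAR = (1 + 0.10246/2)^2 − 1 = 0.105085.
Compounded annually, the equivalent nominal rate is the EAR itself: 10.508%.

10.508%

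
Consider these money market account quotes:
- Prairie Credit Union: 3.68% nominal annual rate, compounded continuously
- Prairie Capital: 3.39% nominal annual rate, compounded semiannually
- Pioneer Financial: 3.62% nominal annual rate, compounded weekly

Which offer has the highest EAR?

Prairie Credit Union

Prairie Credit Union: e^0.0368 − 1 = 3.749%
Prairie Capital: (1 + 0.0339/2)^2 − 1 = 3.419%
Pioneer Financial: (1 + 0.0362/52)^52 − 1 = 3.685%
The highest effective annual rate is Prairie Credit Union at 3.749%.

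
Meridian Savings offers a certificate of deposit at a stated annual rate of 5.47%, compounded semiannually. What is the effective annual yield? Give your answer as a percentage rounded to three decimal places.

5.545%

EAR = (1 + 0.0547/2)^2 − 1.
= 1.055448 − 1 = 5.545%.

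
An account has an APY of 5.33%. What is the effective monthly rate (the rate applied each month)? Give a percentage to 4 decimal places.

0.4337%

The per-month rate i satisfies (1 + i)^12 = 1 + 0.0533.
i = 1.0533^(1/12) − 1 = 0.0043367 = 0.4337%.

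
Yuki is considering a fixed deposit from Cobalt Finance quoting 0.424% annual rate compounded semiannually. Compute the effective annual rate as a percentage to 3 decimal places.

EAR = (1 + 0.00424/2)^2 − 1.
= 1.004244 − 1 = 0.424%.

0.424%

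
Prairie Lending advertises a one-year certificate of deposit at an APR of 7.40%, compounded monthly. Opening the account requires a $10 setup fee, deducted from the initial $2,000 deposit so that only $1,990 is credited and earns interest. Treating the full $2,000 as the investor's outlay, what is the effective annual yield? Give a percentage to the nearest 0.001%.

Value after one year: 1,990 × (1 + 0.0740/12)^12 = 1,990 × 1.076562 = $2,142.36.
Effective yield on the $2,000 outlay: 2,142.36 / 2,000 − 1 = 0.071179 = 7.118%.

7.118%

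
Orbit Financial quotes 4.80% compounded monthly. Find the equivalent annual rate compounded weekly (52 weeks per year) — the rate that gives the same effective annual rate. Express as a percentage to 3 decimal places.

EAR = (1 + 0.0480/12)^12 − 1 = 0.049070.
Solve (1 + r/52)^52 = 1.049070: r/52 = 1.049070^(1/52) − 1 = 0.000922, so r = 0.047926 = 4.793%.

4.793%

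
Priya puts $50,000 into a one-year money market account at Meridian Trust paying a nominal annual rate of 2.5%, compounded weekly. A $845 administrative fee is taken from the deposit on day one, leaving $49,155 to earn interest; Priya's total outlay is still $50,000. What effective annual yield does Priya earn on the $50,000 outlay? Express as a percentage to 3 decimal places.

0.798%

Value after one year: 49,155 × (1 + 0.025/52)^52 = 49,155 × 1.025309 = $50,399.06.
Effective yield on the $50,000 outlay: 50,399.06 / 50,000 − 1 = 0.007981 = 0.798%.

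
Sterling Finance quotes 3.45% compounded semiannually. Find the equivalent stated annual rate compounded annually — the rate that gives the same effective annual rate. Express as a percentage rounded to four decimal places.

EAR = (1 + 0.0345/2)^2 − 1 = 0.034798.
Compounded annually, the equivalent nominal rate is the EAR itself: 3.4798%.

3.4798%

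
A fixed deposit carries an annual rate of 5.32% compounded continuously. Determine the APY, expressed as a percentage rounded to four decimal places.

5.4641%

With continuous compounding, EAR = e^0.0532 − 1.
e^0.0532 = 1.054641, so EAR = 0.054641 = 5.4641%.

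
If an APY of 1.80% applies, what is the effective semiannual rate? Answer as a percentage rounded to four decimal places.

0.8960%

The per-half-year rate i satisfies (1 + i)^2 = 1 + 0.0180.
i = 1.0180^(1/2) − 1 = 0.0089599 = 0.8960%.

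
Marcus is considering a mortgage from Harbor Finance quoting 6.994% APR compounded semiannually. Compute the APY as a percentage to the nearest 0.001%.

7.116%

EAR = (1 + 0.06994/2)^2 − 1.
= (1 + 0.034970)^2 − 1 = 1.071163 − 1 = 7.116%.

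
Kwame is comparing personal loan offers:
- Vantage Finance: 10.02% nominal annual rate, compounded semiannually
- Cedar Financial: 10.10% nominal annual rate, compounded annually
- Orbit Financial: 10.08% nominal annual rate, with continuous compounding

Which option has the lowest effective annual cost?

Vantage Finance: (1 + 0.1002/2)^2 − 1 = 10.271%
Cedar Financial: compounded annually, EAR = 10.100%
Orbit Financial: e^0.1008 − 1 = 10.606%
The lowest effective annual rate is Cedar Financial at 10.100%.

Cedar Financial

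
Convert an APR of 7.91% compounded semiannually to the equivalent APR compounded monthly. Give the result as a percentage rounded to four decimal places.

7.7827%

EAR = (1 + 0.0791/2)^2 − 1 = 0.080664.
Solve (1 + r/12)^12 = 1.080664: r/12 = 1.080664^(1/12) − 1 = 0.006486, so r = 0.077827 = 7.7827%.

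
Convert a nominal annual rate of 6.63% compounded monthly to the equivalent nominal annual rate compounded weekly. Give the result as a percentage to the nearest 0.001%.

6.616%

EAR = (1 + 0.0663/12)^12 − 1 = 0.068352.
Solve (1 + r/52)^52 = 1.068352: r/52 = 1.068352^(1/52) − 1 = 0.001272, so r = 0.066160 = 6.616%.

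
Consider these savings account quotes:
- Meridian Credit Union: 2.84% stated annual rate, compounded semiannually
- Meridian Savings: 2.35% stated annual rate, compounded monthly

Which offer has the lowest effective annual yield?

Meridian Savings

Meridian Credit Union: (1 + 0.0284/2)^2 − 1 = 2.860%
Meridian Savings: (1 + 0.0235/12)^12 − 1 = 2.375%
The lowest effective annual rate is Meridian Savings at 2.375%.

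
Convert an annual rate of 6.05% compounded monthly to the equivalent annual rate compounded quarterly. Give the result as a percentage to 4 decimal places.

EAR = (1 + 0.0605/12)^12 − 1 = 0.062206.
Solve (1 + r/4)^4 = 1.062206: r/4 = 1.062206^(1/4) − 1 = 0.015201, so r = 0.060806 = 6.0806%.

6.0806%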